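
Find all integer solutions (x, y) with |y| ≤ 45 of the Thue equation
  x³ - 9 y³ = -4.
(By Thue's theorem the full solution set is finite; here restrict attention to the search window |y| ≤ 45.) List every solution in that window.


The equation is x³ - 9y³ = -4. For fixed y, x³ = 9·y³ − 4, so a solution requires the RHS to be a perfect cube.
Strategy: iterate y from -45 to 45, compute RHS = 9·y³ − 4, and check whether it is a (positive or negative) perfect cube.
Check small values of y:
  y = 0: RHS = -4 is not a perfect cube.
  y = 1: RHS = 5 is not a perfect cube.
  y = -1: RHS = -13 is not a perfect cube.
  y = 2: RHS = 68 is not a perfect cube.
  y = -2: RHS = -76 is not a perfect cube.
  y = 3: RHS = 239 is not a perfect cube.
  y = -3: RHS = -247 is not a perfect cube.
Continuing the search up to |y| = 45 finds no solutions either.
No (x, y) in the scanned range satisfies the equation.

No integer solutions with |y| ≤ 45.


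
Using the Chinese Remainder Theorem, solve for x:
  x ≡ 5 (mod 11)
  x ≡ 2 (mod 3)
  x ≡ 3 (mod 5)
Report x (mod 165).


Moduli 11, 3, 5 are pairwise coprime; by CRT there is a unique solution modulo M = 11 · 3 · 5 = 165.
Solve pairwise, accumulating the modulus:
  Start with x ≡ 5 (mod 11).
  Combine with x ≡ 2 (mod 3): since gcd(11, 3) = 1, we get a unique residue mod 33.
    Write x = 5 + 11·t and substitute into x ≡ 2 (mod 3): 11·t ≡ 2 − 5 = -3 (mod 3).
    Reduce coefficients mod 3: 2·t ≡ 0 (mod 3).
    The inverse of 2 mod 3 is 2 (since 2·2 = 4 = 1·3 + 1), so t ≡ 2·0 = 0 ≡ 0 (mod 3).
    Then x = 5 + 11·0 = 5, valid modulo lcm(11, 3) = 33: x ≡ 5 (mod 33).
  Combine with x ≡ 3 (mod 5): since gcd(33, 5) = 1, we get a unique residue mod 165.
    Write x = 5 + 33·t and substitute into x ≡ 3 (mod 5): 33·t ≡ 3 − 5 = -2 (mod 5).
    Reduce coefficients mod 5: 3·t ≡ 3 (mod 5).
    The inverse of 3 mod 5 is 2 (since 3·2 = 6 = 1·5 + 1), so t ≡ 2·3 = 6 ≡ 1 (mod 5).
    Then x = 5 + 33·1 = 38, valid modulo lcm(33, 5) = 165: x ≡ 38 (mod 165).
Verify: 38 mod 11 = 5 ✓, 38 mod 3 = 2 ✓, 38 mod 5 = 3 ✓.

x ≡ 38 (mod 165).


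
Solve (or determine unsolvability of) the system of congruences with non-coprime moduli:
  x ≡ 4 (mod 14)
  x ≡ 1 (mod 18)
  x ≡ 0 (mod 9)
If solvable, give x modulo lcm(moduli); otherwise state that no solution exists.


Moduli 14, 18, 9 are not pairwise coprime, so CRT works modulo lcm(m_i) when all pairwise compatibility conditions hold.
Pairwise compatibility: gcd(m_i, m_j) must divide a_i - a_j for every pair.
Merge one congruence at a time:
  Start: x ≡ 4 (mod 14).
  Combine with x ≡ 1 (mod 18): gcd(14, 18) = 2, and 1 - 4 = -3 is NOT divisible by 2.
    ⇒ system is inconsistent (no integer solution).

No solution (the system is inconsistent).


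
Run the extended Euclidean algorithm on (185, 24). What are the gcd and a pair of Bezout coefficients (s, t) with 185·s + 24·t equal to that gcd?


Euclidean algorithm on (185, 24) — divide until remainder is 0:
  185 = 7 · 24 + 17
  24 = 1 · 17 + 7
  17 = 2 · 7 + 3
  7 = 2 · 3 + 1
  3 = 3 · 1 + 0
gcd(185, 24) = 1.
Track Bezout coefficients alongside the remainders: start with r₀ = 185 = a·1 + b·0 (s = 1, t = 0) and r₁ = 24 = a·0 + b·1 (s = 0, t = 1); each new remainder r_{k+1} = r_{k-1} − q_k·r_k inherits s_{k+1} = s_{k-1} − q_k·s_k, t_{k+1} = t_{k-1} − q_k·t_k, so r_k = a·s_k + b·t_k at every step:
  q = 7: r = 17, s = 1 − 7·0 = 1, t = 0 − 7·1 = -7  (check: 185·1 + 24·(-7) = 17)
  q = 1: r = 7, s = 0 − 1·1 = -1, t = 1 − 1·(-7) = 8  (check: 185·(-1) + 24·8 = 7)
  q = 2: r = 3, s = 1 − 2·(-1) = 3, t = -7 − 2·8 = -23  (check: 185·3 + 24·(-23) = 3)
  q = 2: r = 1, s = -1 − 2·3 = -7, t = 8 − 2·(-23) = 54  (check: 185·(-7) + 24·54 = 1)
The row with r = 1 (the gcd) gives the Bezout coefficients s = -7, t = 54.
Result: 185 · (-7) + 24 · (54) = 1.

gcd(185, 24) = 1; s = -7, t = 54 (check: 185·(-7) + 24·54 = 1).


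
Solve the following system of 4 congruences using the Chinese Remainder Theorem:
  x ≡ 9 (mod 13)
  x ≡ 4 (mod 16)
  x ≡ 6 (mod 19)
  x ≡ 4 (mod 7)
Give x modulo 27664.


Product of moduli M = 13 · 16 · 19 · 7 = 27664.
Merge one congruence at a time:
  Start: x ≡ 9 (mod 13).
  Combine with x ≡ 4 (mod 16); new modulus lcm = 208.
    Write x = 9 + 13·t and substitute into x ≡ 4 (mod 16): 13·t ≡ 4 − 9 = -5 (mod 16).
    Reduce coefficients mod 16: 13·t ≡ 11 (mod 16).
    The inverse of 13 mod 16 is 5 (since 13·5 = 65 = 4·16 + 1), so t ≡ 5·11 = 55 ≡ 7 (mod 16).
    Then x = 9 + 13·7 = 100, valid modulo lcm(13, 16) = 208: x ≡ 100 (mod 208).
  Combine with x ≡ 6 (mod 19); new modulus lcm = 3952.
    Write x = 100 + 208·t and substitute into x ≡ 6 (mod 19): 208·t ≡ 6 − 100 = -94 (mod 19).
    Reduce coefficients mod 19: 18·t ≡ 1 (mod 19).
    The inverse of 18 mod 19 is 18 (since 18·18 = 324 = 17·19 + 1), so t ≡ 18·1 = 18 ≡ 18 (mod 19).
    Then x = 100 + 208·18 = 3844, valid modulo lcm(208, 19) = 3952: x ≡ 3844 (mod 3952).
  Combine with x ≡ 4 (mod 7); new modulus lcm = 27664.
    Write x = 3844 + 3952·t and substitute into x ≡ 4 (mod 7): 3952·t ≡ 4 − 3844 = -3840 (mod 7).
    Reduce coefficients mod 7: 4·t ≡ 3 (mod 7).
    The inverse of 4 mod 7 is 2 (since 4·2 = 8 = 1·7 + 1), so t ≡ 2·3 = 6 ≡ 6 (mod 7).
    Then x = 3844 + 3952·6 = 27556, valid modulo lcm(3952, 7) = 27664: x ≡ 27556 (mod 27664).
Verify against each original: 27556 mod 13 = 9, 27556 mod 16 = 4, 27556 mod 19 = 6, 27556 mod 7 = 4.

x ≡ 27556 (mod 27664).


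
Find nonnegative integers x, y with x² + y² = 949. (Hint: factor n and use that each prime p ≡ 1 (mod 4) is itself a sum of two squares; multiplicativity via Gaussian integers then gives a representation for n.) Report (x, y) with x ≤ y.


Step 1: Factor n = 949 = 13 · 73.
Step 2: Check the mod-4 condition on each prime factor: 13 ≡ 1 (mod 4), exponent 1; 73 ≡ 1 (mod 4), exponent 1.
All primes ≡ 3 (mod 4) appear to even exponent (or don't appear), so by the two-squares theorem n IS expressible as a sum of two squares.
Step 3: Build a representation. Here n = 13 · 73 is a product of primes ≡ 1 (mod 4). Each prime p ≡ 1 (mod 4) is itself a sum of two squares; find a² by testing p − a² for a perfect square:
  13: 13 − 1² = 12, 13 − 2² = 9 = 3² ⇒ 13 = 2² + 3².
  73: 73 − 1² = 72, 73 − 2² = 69, 73 − 3² = 64 = 8² ⇒ 73 = 3² + 8².
  Combine using the Brahmagupta–Fibonacci identity (a² + b²)(c² + d²) = (ac − bd)² + (ad + bc)² = (ac + bd)² + (ad − bc)²:
  13 · 73 = 949: from (2² + 3²)(3² + 8²), take (2·3 − 3·8, 2·8 + 3·3) = (6 − 24, 16 + 9) = (-18, 25); dropping signs (only squares matter) gives (18, 25); check 18² + 25² = 324 + 625 = 949 ✓.
Step 4: Order so x ≤ y and verify: 18² + 25² = 324 + 625 = 949 = n. ✓

n = 949 = 18² + 25² (one valid representation with x ≤ y).


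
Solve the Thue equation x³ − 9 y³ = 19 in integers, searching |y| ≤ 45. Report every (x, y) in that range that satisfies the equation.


The equation is x³ - 9y³ = 19. For fixed y, x³ = 9·y³ + 19, so a solution requires the RHS to be a perfect cube.
Strategy: iterate y from -45 to 45, compute RHS = 9·y³ + 19, and check whether it is a (positive or negative) perfect cube.
Check small values of y:
  y = 0: RHS = 19 is not a perfect cube.
  y = 1: RHS = 28 is not a perfect cube.
  y = -1: RHS = 10 is not a perfect cube.
  y = 2: RHS = 91 is not a perfect cube.
  y = -2: RHS = -53 is not a perfect cube.
  y = 3: RHS = 262 is not a perfect cube.
  y = -3: RHS = -224 is not a perfect cube.
Continuing the search up to |y| = 45 finds no solutions either.
No (x, y) in the scanned range satisfies the equation.

No integer solutions with |y| ≤ 45.


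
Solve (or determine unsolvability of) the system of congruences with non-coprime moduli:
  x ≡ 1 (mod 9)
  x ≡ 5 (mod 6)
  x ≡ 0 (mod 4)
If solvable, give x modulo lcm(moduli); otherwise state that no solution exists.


Moduli 9, 6, 4 are not pairwise coprime, so CRT works modulo lcm(m_i) when all pairwise compatibility conditions hold.
Pairwise compatibility: gcd(m_i, m_j) must divide a_i - a_j for every pair.
Merge one congruence at a time:
  Start: x ≡ 1 (mod 9).
  Combine with x ≡ 5 (mod 6): gcd(9, 6) = 3, and 5 - 1 = 4 is NOT divisible by 3.
    ⇒ system is inconsistent (no integer solution).

No solution (the system is inconsistent).


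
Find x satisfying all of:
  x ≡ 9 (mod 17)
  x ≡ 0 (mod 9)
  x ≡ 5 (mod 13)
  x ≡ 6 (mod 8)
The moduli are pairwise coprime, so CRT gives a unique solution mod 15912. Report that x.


Product of moduli M = 17 · 9 · 13 · 8 = 15912.
Merge one congruence at a time:
  Start: x ≡ 9 (mod 17).
  Combine with x ≡ 0 (mod 9); new modulus lcm = 153.
    Write x = 9 + 17·t and substitute into x ≡ 0 (mod 9): 17·t ≡ 0 − 9 = -9 (mod 9).
    Reduce coefficients mod 9: 8·t ≡ 0 (mod 9).
    The inverse of 8 mod 9 is 8 (since 8·8 = 64 = 7·9 + 1), so t ≡ 8·0 = 0 ≡ 0 (mod 9).
    Then x = 9 + 17·0 = 9, valid modulo lcm(17, 9) = 153: x ≡ 9 (mod 153).
  Combine with x ≡ 5 (mod 13); new modulus lcm = 1989.
    Write x = 9 + 153·t and substitute into x ≡ 5 (mod 13): 153·t ≡ 5 − 9 = -4 (mod 13).
    Reduce coefficients mod 13: 10·t ≡ 9 (mod 13).
    The inverse of 10 mod 13 is 4 (since 10·4 = 40 = 3·13 + 1), so t ≡ 4·9 = 36 ≡ 10 (mod 13).
    Then x = 9 + 153·10 = 1539, valid modulo lcm(153, 13) = 1989: x ≡ 1539 (mod 1989).
  Combine with x ≡ 6 (mod 8); new modulus lcm = 15912.
    Write x = 1539 + 1989·t and substitute into x ≡ 6 (mod 8): 1989·t ≡ 6 − 1539 = -1533 (mod 8).
    Reduce coefficients mod 8: 5·t ≡ 3 (mod 8).
    The inverse of 5 mod 8 is 5 (since 5·5 = 25 = 3·8 + 1), so t ≡ 5·3 = 15 ≡ 7 (mod 8).
    Then x = 1539 + 1989·7 = 15462, valid modulo lcm(1989, 8) = 15912: x ≡ 15462 (mod 15912).
Verify against each original: 15462 mod 17 = 9, 15462 mod 9 = 0, 15462 mod 13 = 5, 15462 mod 8 = 6.

x ≡ 15462 (mod 15912).


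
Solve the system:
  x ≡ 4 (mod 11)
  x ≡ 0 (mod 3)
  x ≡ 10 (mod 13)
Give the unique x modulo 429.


Moduli 11, 3, 13 are pairwise coprime; by CRT there is a unique solution modulo M = 11 · 3 · 13 = 429.
Solve pairwise, accumulating the modulus:
  Start with x ≡ 4 (mod 11).
  Combine with x ≡ 0 (mod 3): since gcd(11, 3) = 1, we get a unique residue mod 33.
    Write x = 4 + 11·t and substitute into x ≡ 0 (mod 3): 11·t ≡ 0 − 4 = -4 (mod 3).
    Reduce coefficients mod 3: 2·t ≡ 2 (mod 3).
    The inverse of 2 mod 3 is 2 (since 2·2 = 4 = 1·3 + 1), so t ≡ 2·2 = 4 ≡ 1 (mod 3).
    Then x = 4 + 11·1 = 15, valid modulo lcm(11, 3) = 33: x ≡ 15 (mod 33).
  Combine with x ≡ 10 (mod 13): since gcd(33, 13) = 1, we get a unique residue mod 429.
    Write x = 15 + 33·t and substitute into x ≡ 10 (mod 13): 33·t ≡ 10 − 15 = -5 (mod 13).
    Reduce coefficients mod 13: 7·t ≡ 8 (mod 13).
    The inverse of 7 mod 13 is 2 (since 7·2 = 14 = 1·13 + 1), so t ≡ 2·8 = 16 ≡ 3 (mod 13).
    Then x = 15 + 33·3 = 114, valid modulo lcm(33, 13) = 429: x ≡ 114 (mod 429).
Verify: 114 mod 11 = 4 ✓, 114 mod 3 = 0 ✓, 114 mod 13 = 10 ✓.

x ≡ 114 (mod 429).


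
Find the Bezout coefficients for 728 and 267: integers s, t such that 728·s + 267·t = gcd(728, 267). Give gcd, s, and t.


Euclidean algorithm on (728, 267) — divide until remainder is 0:
  728 = 2 · 267 + 194
  267 = 1 · 194 + 73
  194 = 2 · 73 + 48
  73 = 1 · 48 + 25
  48 = 1 · 25 + 23
  25 = 1 · 23 + 2
  23 = 11 · 2 + 1
  2 = 2 · 1 + 0
gcd(728, 267) = 1.
Track Bezout coefficients alongside the remainders: start with r₀ = 728 = a·1 + b·0 (s = 1, t = 0) and r₁ = 267 = a·0 + b·1 (s = 0, t = 1); each new remainder r_{k+1} = r_{k-1} − q_k·r_k inherits s_{k+1} = s_{k-1} − q_k·s_k, t_{k+1} = t_{k-1} − q_k·t_k, so r_k = a·s_k + b·t_k at every step:
  q = 2: r = 194, s = 1 − 2·0 = 1, t = 0 − 2·1 = -2  (check: 728·1 + 267·(-2) = 194)
  q = 1: r = 73, s = 0 − 1·1 = -1, t = 1 − 1·(-2) = 3  (check: 728·(-1) + 267·3 = 73)
  q = 2: r = 48, s = 1 − 2·(-1) = 3, t = -2 − 2·3 = -8  (check: 728·3 + 267·(-8) = 48)
  q = 1: r = 25, s = -1 − 1·3 = -4, t = 3 − 1·(-8) = 11  (check: 728·(-4) + 267·11 = 25)
  q = 1: r = 23, s = 3 − 1·(-4) = 7, t = -8 − 1·11 = -19  (check: 728·7 + 267·(-19) = 23)
  q = 1: r = 2, s = -4 − 1·7 = -11, t = 11 − 1·(-19) = 30  (check: 728·(-11) + 267·30 = 2)
  q = 11: r = 1, s = 7 − 11·(-11) = 128, t = -19 − 11·30 = -349  (check: 728·128 + 267·(-349) = 1)
The row with r = 1 (the gcd) gives the Bezout coefficients s = 128, t = -349.
Result: 728 · (128) + 267 · (-349) = 1.

gcd(728, 267) = 1; s = 128, t = -349 (check: 728·128 + 267·(-349) = 1).


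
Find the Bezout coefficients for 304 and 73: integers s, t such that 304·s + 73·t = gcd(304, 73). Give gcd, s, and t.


Euclidean algorithm on (304, 73) — divide until remainder is 0:
  304 = 4 · 73 + 12
  73 = 6 · 12 + 1
  12 = 12 · 1 + 0
gcd(304, 73) = 1.
Track Bezout coefficients alongside the remainders: start with r₀ = 304 = a·1 + b·0 (s = 1, t = 0) and r₁ = 73 = a·0 + b·1 (s = 0, t = 1); each new remainder r_{k+1} = r_{k-1} − q_k·r_k inherits s_{k+1} = s_{k-1} − q_k·s_k, t_{k+1} = t_{k-1} − q_k·t_k, so r_k = a·s_k + b·t_k at every step:
  q = 4: r = 12, s = 1 − 4·0 = 1, t = 0 − 4·1 = -4  (check: 304·1 + 73·(-4) = 12)
  q = 6: r = 1, s = 0 − 6·1 = -6, t = 1 − 6·(-4) = 25  (check: 304·(-6) + 73·25 = 1)
The row with r = 1 (the gcd) gives the Bezout coefficients s = -6, t = 25.
Result: 304 · (-6) + 73 · (25) = 1.

gcd(304, 73) = 1; s = -6, t = 25 (check: 304·(-6) + 73·25 = 1).


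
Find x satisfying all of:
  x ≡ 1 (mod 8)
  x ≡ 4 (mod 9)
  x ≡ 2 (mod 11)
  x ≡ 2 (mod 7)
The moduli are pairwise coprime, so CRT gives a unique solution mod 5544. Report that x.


Product of moduli M = 8 · 9 · 11 · 7 = 5544.
Merge one congruence at a time:
  Start: x ≡ 1 (mod 8).
  Combine with x ≡ 4 (mod 9); new modulus lcm = 72.
    Write x = 1 + 8·t and substitute into x ≡ 4 (mod 9): 8·t ≡ 4 − 1 = 3 (mod 9).
    The inverse of 8 mod 9 is 8 (since 8·8 = 64 = 7·9 + 1), so t ≡ 8·3 = 24 ≡ 6 (mod 9).
    Then x = 1 + 8·6 = 49, valid modulo lcm(8, 9) = 72: x ≡ 49 (mod 72).
  Combine with x ≡ 2 (mod 11); new modulus lcm = 792.
    Write x = 49 + 72·t and substitute into x ≡ 2 (mod 11): 72·t ≡ 2 − 49 = -47 (mod 11).
    Reduce coefficients mod 11: 6·t ≡ 8 (mod 11).
    The inverse of 6 mod 11 is 2 (since 6·2 = 12 = 1·11 + 1), so t ≡ 2·8 = 16 ≡ 5 (mod 11).
    Then x = 49 + 72·5 = 409, valid modulo lcm(72, 11) = 792: x ≡ 409 (mod 792).
  Combine with x ≡ 2 (mod 7); new modulus lcm = 5544.
    Write x = 409 + 792·t and substitute into x ≡ 2 (mod 7): 792·t ≡ 2 − 409 = -407 (mod 7).
    Reduce coefficients mod 7: 1·t ≡ 6 (mod 7).
    So t ≡ 6 (mod 7).
    Then x = 409 + 792·6 = 5161, valid modulo lcm(792, 7) = 5544: x ≡ 5161 (mod 5544).
Verify against each original: 5161 mod 8 = 1, 5161 mod 9 = 4, 5161 mod 11 = 2, 5161 mod 7 = 2.

x ≡ 5161 (mod 5544).


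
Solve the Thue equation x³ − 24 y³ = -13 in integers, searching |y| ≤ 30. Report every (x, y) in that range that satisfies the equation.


The equation is x³ - 24y³ = -13. For fixed y, x³ = 24·y³ − 13, so a solution requires the RHS to be a perfect cube.
Strategy: iterate y from -30 to 30, compute RHS = 24·y³ − 13, and check whether it is a (positive or negative) perfect cube.
Check small values of y:
  y = 0: RHS = -13 is not a perfect cube.
  y = 1: RHS = 11 is not a perfect cube.
  y = -1: RHS = -37 is not a perfect cube.
  y = 2: RHS = 179 is not a perfect cube.
  y = -2: RHS = -205 is not a perfect cube.
  y = 3: RHS = 635 is not a perfect cube.
  y = -3: RHS = -661 is not a perfect cube.
Continuing the search up to |y| = 30 finds no solutions either.
No (x, y) in the scanned range satisfies the equation.

No integer solutions with |y| ≤ 30.


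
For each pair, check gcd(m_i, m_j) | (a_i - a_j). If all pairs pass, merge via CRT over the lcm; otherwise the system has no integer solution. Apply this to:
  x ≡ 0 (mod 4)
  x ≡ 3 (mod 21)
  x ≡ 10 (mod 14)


Moduli 4, 21, 14 are not pairwise coprime, so CRT works modulo lcm(m_i) when all pairwise compatibility conditions hold.
Pairwise compatibility: gcd(m_i, m_j) must divide a_i - a_j for every pair.
Merge one congruence at a time:
  Start: x ≡ 0 (mod 4).
  Combine with x ≡ 3 (mod 21): gcd(4, 21) = 1; 3 - 0 = 3, which IS divisible by 1, so compatible.
    Write x = 0 + 4·t and substitute into x ≡ 3 (mod 21): 4·t ≡ 3 − 0 = 3 (mod 21).
    The inverse of 4 mod 21 is 16 (since 4·16 = 64 = 3·21 + 1), so t ≡ 16·3 = 48 ≡ 6 (mod 21).
    Then x = 0 + 4·6 = 24, valid modulo lcm(4, 21) = 84: x ≡ 24 (mod 84).
  Combine with x ≡ 10 (mod 14): gcd(84, 14) = 14; 10 - 24 = -14, which IS divisible by 14, so compatible.
    Write x = 24 + 84·t and substitute into x ≡ 10 (mod 14): 84·t ≡ 10 − 24 = -14 (mod 14).
    Divide the congruence (and modulus) by g = 14: 6·t ≡ -1 (mod 1).
    Modulo 1 every t works; take t = 0.
    Then x = 24 + 84·0 = 24, valid modulo lcm(84, 14) = 84: x ≡ 24 (mod 84).
Verify: 24 mod 4 = 0, 24 mod 21 = 3, 24 mod 14 = 10.

x ≡ 24 (mod 84).


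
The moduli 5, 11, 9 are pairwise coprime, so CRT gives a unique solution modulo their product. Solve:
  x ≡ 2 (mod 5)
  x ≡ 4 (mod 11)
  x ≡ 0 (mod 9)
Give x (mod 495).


Moduli 5, 11, 9 are pairwise coprime; by CRT there is a unique solution modulo M = 5 · 11 · 9 = 495.
Solve pairwise, accumulating the modulus:
  Start with x ≡ 2 (mod 5).
  Combine with x ≡ 4 (mod 11): since gcd(5, 11) = 1, we get a unique residue mod 55.
    Write x = 2 + 5·t and substitute into x ≡ 4 (mod 11): 5·t ≡ 4 − 2 = 2 (mod 11).
    The inverse of 5 mod 11 is 9 (since 5·9 = 45 = 4·11 + 1), so t ≡ 9·2 = 18 ≡ 7 (mod 11).
    Then x = 2 + 5·7 = 37, valid modulo lcm(5, 11) = 55: x ≡ 37 (mod 55).
  Combine with x ≡ 0 (mod 9): since gcd(55, 9) = 1, we get a unique residue mod 495.
    Write x = 37 + 55·t and substitute into x ≡ 0 (mod 9): 55·t ≡ 0 − 37 = -37 (mod 9).
    Reduce coefficients mod 9: 1·t ≡ 8 (mod 9).
    So t ≡ 8 (mod 9).
    Then x = 37 + 55·8 = 477, valid modulo lcm(55, 9) = 495: x ≡ 477 (mod 495).
Verify: 477 mod 5 = 2 ✓, 477 mod 11 = 4 ✓, 477 mod 9 = 0 ✓.

x ≡ 477 (mod 495).


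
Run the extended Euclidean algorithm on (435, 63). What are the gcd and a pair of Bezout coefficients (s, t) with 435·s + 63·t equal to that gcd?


Euclidean algorithm on (435, 63) — divide until remainder is 0:
  435 = 6 · 63 + 57
  63 = 1 · 57 + 6
  57 = 9 · 6 + 3
  6 = 2 · 3 + 0
gcd(435, 63) = 3.
Track Bezout coefficients alongside the remainders: start with r₀ = 435 = a·1 + b·0 (s = 1, t = 0) and r₁ = 63 = a·0 + b·1 (s = 0, t = 1); each new remainder r_{k+1} = r_{k-1} − q_k·r_k inherits s_{k+1} = s_{k-1} − q_k·s_k, t_{k+1} = t_{k-1} − q_k·t_k, so r_k = a·s_k + b·t_k at every step:
  q = 6: r = 57, s = 1 − 6·0 = 1, t = 0 − 6·1 = -6  (check: 435·1 + 63·(-6) = 57)
  q = 1: r = 6, s = 0 − 1·1 = -1, t = 1 − 1·(-6) = 7  (check: 435·(-1) + 63·7 = 6)
  q = 9: r = 3, s = 1 − 9·(-1) = 10, t = -6 − 9·7 = -69  (check: 435·10 + 63·(-69) = 3)
The row with r = 3 (the gcd) gives the Bezout coefficients s = 10, t = -69.
Result: 435 · (10) + 63 · (-69) = 3.

gcd(435, 63) = 3; s = 10, t = -69 (check: 435·10 + 63·(-69) = 3).


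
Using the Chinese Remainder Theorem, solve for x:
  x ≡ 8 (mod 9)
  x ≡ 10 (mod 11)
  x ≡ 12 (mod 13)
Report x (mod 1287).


Moduli 9, 11, 13 are pairwise coprime; by CRT there is a unique solution modulo M = 9 · 11 · 13 = 1287.
Solve pairwise, accumulating the modulus:
  Start with x ≡ 8 (mod 9).
  Combine with x ≡ 10 (mod 11): since gcd(9, 11) = 1, we get a unique residue mod 99.
    Write x = 8 + 9·t and substitute into x ≡ 10 (mod 11): 9·t ≡ 10 − 8 = 2 (mod 11).
    The inverse of 9 mod 11 is 5 (since 9·5 = 45 = 4·11 + 1), so t ≡ 5·2 = 10 ≡ 10 (mod 11).
    Then x = 8 + 9·10 = 98, valid modulo lcm(9, 11) = 99: x ≡ 98 (mod 99).
  Combine with x ≡ 12 (mod 13): since gcd(99, 13) = 1, we get a unique residue mod 1287.
    Write x = 98 + 99·t and substitute into x ≡ 12 (mod 13): 99·t ≡ 12 − 98 = -86 (mod 13).
    Reduce coefficients mod 13: 8·t ≡ 5 (mod 13).
    The inverse of 8 mod 13 is 5 (since 8·5 = 40 = 3·13 + 1), so t ≡ 5·5 = 25 ≡ 12 (mod 13).
    Then x = 98 + 99·12 = 1286, valid modulo lcm(99, 13) = 1287: x ≡ 1286 (mod 1287).
Verify: 1286 mod 9 = 8 ✓, 1286 mod 11 = 10 ✓, 1286 mod 13 = 12 ✓.

x ≡ 1286 (mod 1287).


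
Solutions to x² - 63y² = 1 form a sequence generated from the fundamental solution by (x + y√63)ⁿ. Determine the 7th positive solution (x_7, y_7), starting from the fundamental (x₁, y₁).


Step 1: Find the fundamental solution (x₁, y₁) of x² - 63y² = 1.
  Expand √63 as a continued fraction. a₀ = ⌊√63⌋ = 7; iterate m_{k+1} = d_k·a_k − m_k, d_{k+1} = (63 − m_{k+1}²)/d_k, a_{k+1} = ⌊(a₀ + m_{k+1})/d_{k+1}⌋ (starting m₀ = 0, d₀ = 1), with convergents p_k = a_k·p_{k-1} + p_{k-2}, q_k = a_k·q_{k-1} + q_{k-2} (p₋₁ = 1, q₋₁ = 0):
  k = 0: a₀ = 7; p₀/q₀ = 7/1; p₀² − 63·q₀² = 49 − 63 = -14.
  k = 1: m = 7, d = 14, a = ⌊(7 + 7)/14⌋ = 1; p/q = (1·7 + 1)/(1·1 + 0) = 8/1; p² − 63·q² = 64 − 63 = 1.
  The first convergent with p² − 63·q² = 1 gives the fundamental solution (x₁, y₁) = (8, 1).
Step 2: Apply the recurrence (x_{n+1}, y_{n+1}) = (x₁x_n + 63y₁y_n, x₁y_n + y₁x_n) repeatedly.
  From (x_1, y_1) = (8, 1): x_2 = 8·8 + 63·1·1 = 127; y_2 = 8·1 + 1·8 = 16.
  From (x_2, y_2) = (127, 16): x_3 = 8·127 + 63·1·16 = 2024; y_3 = 8·16 + 1·127 = 255.
  From (x_3, y_3) = (2024, 255): x_4 = 8·2024 + 63·1·255 = 32257; y_4 = 8·255 + 1·2024 = 4064.
  From (x_4, y_4) = (32257, 4064): x_5 = 8·32257 + 63·1·4064 = 514088; y_5 = 8·4064 + 1·32257 = 64769.
  From (x_5, y_5) = (514088, 64769): x_6 = 8·514088 + 63·1·64769 = 8193151; y_6 = 8·64769 + 1·514088 = 1032240.
  From (x_6, y_6) = (8193151, 1032240): x_7 = 8·8193151 + 63·1·1032240 = 130576328; y_7 = 8·1032240 + 1·8193151 = 16451071.
Step 3: Verify x_7² - 63·y_7² = 17050177433963584 - 17050177433963583 = 1 (should be 1). ✓

(x_1, y_1) = (8, 1); (x_7, y_7) = (130576328, 16451071).


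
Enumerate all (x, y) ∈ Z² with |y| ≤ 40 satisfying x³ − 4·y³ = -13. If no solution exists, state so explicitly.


The equation is x³ - 4y³ = -13. For fixed y, x³ = 4·y³ − 13, so a solution requires the RHS to be a perfect cube.
Strategy: iterate y from -40 to 40, compute RHS = 4·y³ − 13, and check whether it is a (positive or negative) perfect cube.
Check small values of y:
  y = 0: RHS = -13 is not a perfect cube.
  y = 1: RHS = -9 is not a perfect cube.
  y = -1: RHS = -17 is not a perfect cube.
  y = 2: RHS = 19 is not a perfect cube.
  y = -2: RHS = -45 is not a perfect cube.
  y = 3: RHS = 95 is not a perfect cube.
  y = -3: RHS = -121 is not a perfect cube.
Continuing the search up to |y| = 40 finds no solutions either.
No (x, y) in the scanned range satisfies the equation.

No integer solutions with |y| ≤ 40.


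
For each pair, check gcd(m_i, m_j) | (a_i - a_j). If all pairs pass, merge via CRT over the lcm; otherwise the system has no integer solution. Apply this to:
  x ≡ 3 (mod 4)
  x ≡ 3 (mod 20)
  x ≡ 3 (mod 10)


Moduli 4, 20, 10 are not pairwise coprime, so CRT works modulo lcm(m_i) when all pairwise compatibility conditions hold.
Pairwise compatibility: gcd(m_i, m_j) must divide a_i - a_j for every pair.
Merge one congruence at a time:
  Start: x ≡ 3 (mod 4).
  Combine with x ≡ 3 (mod 20): gcd(4, 20) = 4; 3 - 3 = 0, which IS divisible by 4, so compatible.
    Write x = 3 + 4·t and substitute into x ≡ 3 (mod 20): 4·t ≡ 3 − 3 = 0 (mod 20).
    Divide the congruence (and modulus) by g = 4: 1·t ≡ 0 (mod 5).
    So t ≡ 0 (mod 5).
    Then x = 3 + 4·0 = 3, valid modulo lcm(4, 20) = 20: x ≡ 3 (mod 20).
  Combine with x ≡ 3 (mod 10): gcd(20, 10) = 10; 3 - 3 = 0, which IS divisible by 10, so compatible.
    Write x = 3 + 20·t and substitute into x ≡ 3 (mod 10): 20·t ≡ 3 − 3 = 0 (mod 10).
    Divide the congruence (and modulus) by g = 10: 2·t ≡ 0 (mod 1).
    Modulo 1 every t works; take t = 0.
    Then x = 3 + 20·0 = 3, valid modulo lcm(20, 10) = 20: x ≡ 3 (mod 20).
Verify: 3 mod 4 = 3, 3 mod 20 = 3, 3 mod 10 = 3.

x ≡ 3 (mod 20).


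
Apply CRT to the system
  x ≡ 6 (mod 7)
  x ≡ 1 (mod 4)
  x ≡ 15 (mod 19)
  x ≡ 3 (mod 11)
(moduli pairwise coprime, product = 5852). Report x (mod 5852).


Product of moduli M = 7 · 4 · 19 · 11 = 5852.
Merge one congruence at a time:
  Start: x ≡ 6 (mod 7).
  Combine with x ≡ 1 (mod 4); new modulus lcm = 28.
    Write x = 6 + 7·t and substitute into x ≡ 1 (mod 4): 7·t ≡ 1 − 6 = -5 (mod 4).
    Reduce coefficients mod 4: 3·t ≡ 3 (mod 4).
    The inverse of 3 mod 4 is 3 (since 3·3 = 9 = 2·4 + 1), so t ≡ 3·3 = 9 ≡ 1 (mod 4).
    Then x = 6 + 7·1 = 13, valid modulo lcm(7, 4) = 28: x ≡ 13 (mod 28).
  Combine with x ≡ 15 (mod 19); new modulus lcm = 532.
    Write x = 13 + 28·t and substitute into x ≡ 15 (mod 19): 28·t ≡ 15 − 13 = 2 (mod 19).
    Reduce coefficients mod 19: 9·t ≡ 2 (mod 19).
    The inverse of 9 mod 19 is 17 (since 9·17 = 153 = 8·19 + 1), so t ≡ 17·2 = 34 ≡ 15 (mod 19).
    Then x = 13 + 28·15 = 433, valid modulo lcm(28, 19) = 532: x ≡ 433 (mod 532).
  Combine with x ≡ 3 (mod 11); new modulus lcm = 5852.
    Write x = 433 + 532·t and substitute into x ≡ 3 (mod 11): 532·t ≡ 3 − 433 = -430 (mod 11).
    Reduce coefficients mod 11: 4·t ≡ 10 (mod 11).
    The inverse of 4 mod 11 is 3 (since 4·3 = 12 = 1·11 + 1), so t ≡ 3·10 = 30 ≡ 8 (mod 11).
    Then x = 433 + 532·8 = 4689, valid modulo lcm(532, 11) = 5852: x ≡ 4689 (mod 5852).
Verify against each original: 4689 mod 7 = 6, 4689 mod 4 = 1, 4689 mod 19 = 15, 4689 mod 11 = 3.

x ≡ 4689 (mod 5852).


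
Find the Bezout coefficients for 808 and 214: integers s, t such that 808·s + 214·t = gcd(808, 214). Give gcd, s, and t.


Euclidean algorithm on (808, 214) — divide until remainder is 0:
  808 = 3 · 214 + 166
  214 = 1 · 166 + 48
  166 = 3 · 48 + 22
  48 = 2 · 22 + 4
  22 = 5 · 4 + 2
  4 = 2 · 2 + 0
gcd(808, 214) = 2.
Track Bezout coefficients alongside the remainders: start with r₀ = 808 = a·1 + b·0 (s = 1, t = 0) and r₁ = 214 = a·0 + b·1 (s = 0, t = 1); each new remainder r_{k+1} = r_{k-1} − q_k·r_k inherits s_{k+1} = s_{k-1} − q_k·s_k, t_{k+1} = t_{k-1} − q_k·t_k, so r_k = a·s_k + b·t_k at every step:
  q = 3: r = 166, s = 1 − 3·0 = 1, t = 0 − 3·1 = -3  (check: 808·1 + 214·(-3) = 166)
  q = 1: r = 48, s = 0 − 1·1 = -1, t = 1 − 1·(-3) = 4  (check: 808·(-1) + 214·4 = 48)
  q = 3: r = 22, s = 1 − 3·(-1) = 4, t = -3 − 3·4 = -15  (check: 808·4 + 214·(-15) = 22)
  q = 2: r = 4, s = -1 − 2·4 = -9, t = 4 − 2·(-15) = 34  (check: 808·(-9) + 214·34 = 4)
  q = 5: r = 2, s = 4 − 5·(-9) = 49, t = -15 − 5·34 = -185  (check: 808·49 + 214·(-185) = 2)
The row with r = 2 (the gcd) gives the Bezout coefficients s = 49, t = -185.
Result: 808 · (49) + 214 · (-185) = 2.

gcd(808, 214) = 2; s = 49, t = -185 (check: 808·49 + 214·(-185) = 2).


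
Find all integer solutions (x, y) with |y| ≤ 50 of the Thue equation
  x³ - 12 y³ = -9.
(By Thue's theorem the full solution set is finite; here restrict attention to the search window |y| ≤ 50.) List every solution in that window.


The equation is x³ - 12y³ = -9. For fixed y, x³ = 12·y³ − 9, so a solution requires the RHS to be a perfect cube.
Strategy: iterate y from -50 to 50, compute RHS = 12·y³ − 9, and check whether it is a (positive or negative) perfect cube.
Check small values of y:
  y = 0: RHS = -9 is not a perfect cube.
  y = 1: RHS = 3 is not a perfect cube.
  y = -1: RHS = -21 is not a perfect cube.
  y = 2: RHS = 87 is not a perfect cube.
  y = -2: RHS = -105 is not a perfect cube.
  y = 3: RHS = 315 is not a perfect cube.
  y = -3: RHS = -333 is not a perfect cube.
Continuing the search up to |y| = 50 finds no solutions either.
No (x, y) in the scanned range satisfies the equation.

No integer solutions with |y| ≤ 50.


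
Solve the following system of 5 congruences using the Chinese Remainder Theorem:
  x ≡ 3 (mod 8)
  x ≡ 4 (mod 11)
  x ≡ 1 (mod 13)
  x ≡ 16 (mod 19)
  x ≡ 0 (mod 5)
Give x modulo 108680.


Product of moduli M = 8 · 11 · 13 · 19 · 5 = 108680.
Merge one congruence at a time:
  Start: x ≡ 3 (mod 8).
  Combine with x ≡ 4 (mod 11); new modulus lcm = 88.
    Write x = 3 + 8·t and substitute into x ≡ 4 (mod 11): 8·t ≡ 4 − 3 = 1 (mod 11).
    The inverse of 8 mod 11 is 7 (since 8·7 = 56 = 5·11 + 1), so t ≡ 7·1 = 7 ≡ 7 (mod 11).
    Then x = 3 + 8·7 = 59, valid modulo lcm(8, 11) = 88: x ≡ 59 (mod 88).
  Combine with x ≡ 1 (mod 13); new modulus lcm = 1144.
    Write x = 59 + 88·t and substitute into x ≡ 1 (mod 13): 88·t ≡ 1 − 59 = -58 (mod 13).
    Reduce coefficients mod 13: 10·t ≡ 7 (mod 13).
    The inverse of 10 mod 13 is 4 (since 10·4 = 40 = 3·13 + 1), so t ≡ 4·7 = 28 ≡ 2 (mod 13).
    Then x = 59 + 88·2 = 235, valid modulo lcm(88, 13) = 1144: x ≡ 235 (mod 1144).
  Combine with x ≡ 16 (mod 19); new modulus lcm = 21736.
    Write x = 235 + 1144·t and substitute into x ≡ 16 (mod 19): 1144·t ≡ 16 − 235 = -219 (mod 19).
    Reduce coefficients mod 19: 4·t ≡ 9 (mod 19).
    The inverse of 4 mod 19 is 5 (since 4·5 = 20 = 1·19 + 1), so t ≡ 5·9 = 45 ≡ 7 (mod 19).
    Then x = 235 + 1144·7 = 8243, valid modulo lcm(1144, 19) = 21736: x ≡ 8243 (mod 21736).
  Combine with x ≡ 0 (mod 5); new modulus lcm = 108680.
    Write x = 8243 + 21736·t and substitute into x ≡ 0 (mod 5): 21736·t ≡ 0 − 8243 = -8243 (mod 5).
    Reduce coefficients mod 5: 1·t ≡ 2 (mod 5).
    So t ≡ 2 (mod 5).
    Then x = 8243 + 21736·2 = 51715, valid modulo lcm(21736, 5) = 108680: x ≡ 51715 (mod 108680).
Verify against each original: 51715 mod 8 = 3, 51715 mod 11 = 4, 51715 mod 13 = 1, 51715 mod 19 = 16, 51715 mod 5 = 0.

x ≡ 51715 (mod 108680).


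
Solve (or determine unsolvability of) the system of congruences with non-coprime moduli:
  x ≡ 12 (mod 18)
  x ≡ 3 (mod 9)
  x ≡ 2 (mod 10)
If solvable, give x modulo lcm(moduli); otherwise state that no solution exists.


Moduli 18, 9, 10 are not pairwise coprime, so CRT works modulo lcm(m_i) when all pairwise compatibility conditions hold.
Pairwise compatibility: gcd(m_i, m_j) must divide a_i - a_j for every pair.
Merge one congruence at a time:
  Start: x ≡ 12 (mod 18).
  Combine with x ≡ 3 (mod 9): gcd(18, 9) = 9; 3 - 12 = -9, which IS divisible by 9, so compatible.
    Write x = 12 + 18·t and substitute into x ≡ 3 (mod 9): 18·t ≡ 3 − 12 = -9 (mod 9).
    Divide the congruence (and modulus) by g = 9: 2·t ≡ -1 (mod 1).
    Modulo 1 every t works; take t = 0.
    Then x = 12 + 18·0 = 12, valid modulo lcm(18, 9) = 18: x ≡ 12 (mod 18).
  Combine with x ≡ 2 (mod 10): gcd(18, 10) = 2; 2 - 12 = -10, which IS divisible by 2, so compatible.
    Write x = 12 + 18·t and substitute into x ≡ 2 (mod 10): 18·t ≡ 2 − 12 = -10 (mod 10).
    Divide the congruence (and modulus) by g = 2: 9·t ≡ -5 (mod 5).
    Reduce coefficients mod 5: 4·t ≡ 0 (mod 5).
    The inverse of 4 mod 5 is 4 (since 4·4 = 16 = 3·5 + 1), so t ≡ 4·0 = 0 ≡ 0 (mod 5).
    Then x = 12 + 18·0 = 12, valid modulo lcm(18, 10) = 90: x ≡ 12 (mod 90).
Verify: 12 mod 18 = 12, 12 mod 9 = 3, 12 mod 10 = 2.

x ≡ 12 (mod 90).


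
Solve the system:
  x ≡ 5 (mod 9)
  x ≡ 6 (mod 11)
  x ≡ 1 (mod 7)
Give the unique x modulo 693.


Moduli 9, 11, 7 are pairwise coprime; by CRT there is a unique solution modulo M = 9 · 11 · 7 = 693.
Solve pairwise, accumulating the modulus:
  Start with x ≡ 5 (mod 9).
  Combine with x ≡ 6 (mod 11): since gcd(9, 11) = 1, we get a unique residue mod 99.
    Write x = 5 + 9·t and substitute into x ≡ 6 (mod 11): 9·t ≡ 6 − 5 = 1 (mod 11).
    The inverse of 9 mod 11 is 5 (since 9·5 = 45 = 4·11 + 1), so t ≡ 5·1 = 5 ≡ 5 (mod 11).
    Then x = 5 + 9·5 = 50, valid modulo lcm(9, 11) = 99: x ≡ 50 (mod 99).
  Combine with x ≡ 1 (mod 7): since gcd(99, 7) = 1, we get a unique residue mod 693.
    Write x = 50 + 99·t and substitute into x ≡ 1 (mod 7): 99·t ≡ 1 − 50 = -49 (mod 7).
    Reduce coefficients mod 7: 1·t ≡ 0 (mod 7).
    So t ≡ 0 (mod 7).
    Then x = 50 + 99·0 = 50, valid modulo lcm(99, 7) = 693: x ≡ 50 (mod 693).
Verify: 50 mod 9 = 5 ✓, 50 mod 11 = 6 ✓, 50 mod 7 = 1 ✓.

x ≡ 50 (mod 693).


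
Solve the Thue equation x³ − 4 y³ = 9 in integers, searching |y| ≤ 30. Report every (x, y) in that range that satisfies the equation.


The equation is x³ - 4y³ = 9. For fixed y, x³ = 4·y³ + 9, so a solution requires the RHS to be a perfect cube.
Strategy: iterate y from -30 to 30, compute RHS = 4·y³ + 9, and check whether it is a (positive or negative) perfect cube.
Check small values of y:
  y = 0: RHS = 9 is not a perfect cube.
  y = 1: RHS = 13 is not a perfect cube.
  y = -1: RHS = 5 is not a perfect cube.
  y = 2: RHS = 41 is not a perfect cube.
  y = -2: RHS = -23 is not a perfect cube.
  y = 3: RHS = 117 is not a perfect cube.
  y = -3: RHS = -99 is not a perfect cube.
Continuing the search up to |y| = 30 finds no solutions either.
No (x, y) in the scanned range satisfies the equation.

No integer solutions with |y| ≤ 30.


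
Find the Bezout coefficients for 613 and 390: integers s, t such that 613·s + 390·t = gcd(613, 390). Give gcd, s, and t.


Euclidean algorithm on (613, 390) — divide until remainder is 0:
  613 = 1 · 390 + 223
  390 = 1 · 223 + 167
  223 = 1 · 167 + 56
  167 = 2 · 56 + 55
  56 = 1 · 55 + 1
  55 = 55 · 1 + 0
gcd(613, 390) = 1.
Track Bezout coefficients alongside the remainders: start with r₀ = 613 = a·1 + b·0 (s = 1, t = 0) and r₁ = 390 = a·0 + b·1 (s = 0, t = 1); each new remainder r_{k+1} = r_{k-1} − q_k·r_k inherits s_{k+1} = s_{k-1} − q_k·s_k, t_{k+1} = t_{k-1} − q_k·t_k, so r_k = a·s_k + b·t_k at every step:
  q = 1: r = 223, s = 1 − 1·0 = 1, t = 0 − 1·1 = -1  (check: 613·1 + 390·(-1) = 223)
  q = 1: r = 167, s = 0 − 1·1 = -1, t = 1 − 1·(-1) = 2  (check: 613·(-1) + 390·2 = 167)
  q = 1: r = 56, s = 1 − 1·(-1) = 2, t = -1 − 1·2 = -3  (check: 613·2 + 390·(-3) = 56)
  q = 2: r = 55, s = -1 − 2·2 = -5, t = 2 − 2·(-3) = 8  (check: 613·(-5) + 390·8 = 55)
  q = 1: r = 1, s = 2 − 1·(-5) = 7, t = -3 − 1·8 = -11  (check: 613·7 + 390·(-11) = 1)
The row with r = 1 (the gcd) gives the Bezout coefficients s = 7, t = -11.
Result: 613 · (7) + 390 · (-11) = 1.

gcd(613, 390) = 1; s = 7, t = -11 (check: 613·7 + 390·(-11) = 1).


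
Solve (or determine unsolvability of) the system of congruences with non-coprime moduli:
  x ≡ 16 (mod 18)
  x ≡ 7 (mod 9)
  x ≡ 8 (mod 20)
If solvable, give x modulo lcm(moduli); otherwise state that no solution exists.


Moduli 18, 9, 20 are not pairwise coprime, so CRT works modulo lcm(m_i) when all pairwise compatibility conditions hold.
Pairwise compatibility: gcd(m_i, m_j) must divide a_i - a_j for every pair.
Merge one congruence at a time:
  Start: x ≡ 16 (mod 18).
  Combine with x ≡ 7 (mod 9): gcd(18, 9) = 9; 7 - 16 = -9, which IS divisible by 9, so compatible.
    Write x = 16 + 18·t and substitute into x ≡ 7 (mod 9): 18·t ≡ 7 − 16 = -9 (mod 9).
    Divide the congruence (and modulus) by g = 9: 2·t ≡ -1 (mod 1).
    Modulo 1 every t works; take t = 0.
    Then x = 16 + 18·0 = 16, valid modulo lcm(18, 9) = 18: x ≡ 16 (mod 18).
  Combine with x ≡ 8 (mod 20): gcd(18, 20) = 2; 8 - 16 = -8, which IS divisible by 2, so compatible.
    Write x = 16 + 18·t and substitute into x ≡ 8 (mod 20): 18·t ≡ 8 − 16 = -8 (mod 20).
    Divide the congruence (and modulus) by g = 2: 9·t ≡ -4 (mod 10).
    Reduce coefficients mod 10: 9·t ≡ 6 (mod 10).
    The inverse of 9 mod 10 is 9 (since 9·9 = 81 = 8·10 + 1), so t ≡ 9·6 = 54 ≡ 4 (mod 10).
    Then x = 16 + 18·4 = 88, valid modulo lcm(18, 20) = 180: x ≡ 88 (mod 180).
Verify: 88 mod 18 = 16, 88 mod 9 = 7, 88 mod 20 = 8.

x ≡ 88 (mod 180).


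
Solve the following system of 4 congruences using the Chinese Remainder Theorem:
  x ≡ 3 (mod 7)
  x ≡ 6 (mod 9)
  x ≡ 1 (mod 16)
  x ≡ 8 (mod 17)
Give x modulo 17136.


Product of moduli M = 7 · 9 · 16 · 17 = 17136.
Merge one congruence at a time:
  Start: x ≡ 3 (mod 7).
  Combine with x ≡ 6 (mod 9); new modulus lcm = 63.
    Write x = 3 + 7·t and substitute into x ≡ 6 (mod 9): 7·t ≡ 6 − 3 = 3 (mod 9).
    The inverse of 7 mod 9 is 4 (since 7·4 = 28 = 3·9 + 1), so t ≡ 4·3 = 12 ≡ 3 (mod 9).
    Then x = 3 + 7·3 = 24, valid modulo lcm(7, 9) = 63: x ≡ 24 (mod 63).
  Combine with x ≡ 1 (mod 16); new modulus lcm = 1008.
    Write x = 24 + 63·t and substitute into x ≡ 1 (mod 16): 63·t ≡ 1 − 24 = -23 (mod 16).
    Reduce coefficients mod 16: 15·t ≡ 9 (mod 16).
    The inverse of 15 mod 16 is 15 (since 15·15 = 225 = 14·16 + 1), so t ≡ 15·9 = 135 ≡ 7 (mod 16).
    Then x = 24 + 63·7 = 465, valid modulo lcm(63, 16) = 1008: x ≡ 465 (mod 1008).
  Combine with x ≡ 8 (mod 17); new modulus lcm = 17136.
    Write x = 465 + 1008·t and substitute into x ≡ 8 (mod 17): 1008·t ≡ 8 − 465 = -457 (mod 17).
    Reduce coefficients mod 17: 5·t ≡ 2 (mod 17).
    The inverse of 5 mod 17 is 7 (since 5·7 = 35 = 2·17 + 1), so t ≡ 7·2 = 14 ≡ 14 (mod 17).
    Then x = 465 + 1008·14 = 14577, valid modulo lcm(1008, 17) = 17136: x ≡ 14577 (mod 17136).
Verify against each original: 14577 mod 7 = 3, 14577 mod 9 = 6, 14577 mod 16 = 1, 14577 mod 17 = 8.

x ≡ 14577 (mod 17136).


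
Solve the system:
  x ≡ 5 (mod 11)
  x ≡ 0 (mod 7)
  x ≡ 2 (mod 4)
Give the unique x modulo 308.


Moduli 11, 7, 4 are pairwise coprime; by CRT there is a unique solution modulo M = 11 · 7 · 4 = 308.
Solve pairwise, accumulating the modulus:
  Start with x ≡ 5 (mod 11).
  Combine with x ≡ 0 (mod 7): since gcd(11, 7) = 1, we get a unique residue mod 77.
    Write x = 5 + 11·t and substitute into x ≡ 0 (mod 7): 11·t ≡ 0 − 5 = -5 (mod 7).
    Reduce coefficients mod 7: 4·t ≡ 2 (mod 7).
    The inverse of 4 mod 7 is 2 (since 4·2 = 8 = 1·7 + 1), so t ≡ 2·2 = 4 ≡ 4 (mod 7).
    Then x = 5 + 11·4 = 49, valid modulo lcm(11, 7) = 77: x ≡ 49 (mod 77).
  Combine with x ≡ 2 (mod 4): since gcd(77, 4) = 1, we get a unique residue mod 308.
    Write x = 49 + 77·t and substitute into x ≡ 2 (mod 4): 77·t ≡ 2 − 49 = -47 (mod 4).
    Reduce coefficients mod 4: 1·t ≡ 1 (mod 4).
    So t ≡ 1 (mod 4).
    Then x = 49 + 77·1 = 126, valid modulo lcm(77, 4) = 308: x ≡ 126 (mod 308).
Verify: 126 mod 11 = 5 ✓, 126 mod 7 = 0 ✓, 126 mod 4 = 2 ✓.

x ≡ 126 (mod 308).


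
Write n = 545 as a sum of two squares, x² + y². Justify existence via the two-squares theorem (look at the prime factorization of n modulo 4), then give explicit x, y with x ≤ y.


Step 1: Factor n = 545 = 5 · 109.
Step 2: Check the mod-4 condition on each prime factor: 5 ≡ 1 (mod 4), exponent 1; 109 ≡ 1 (mod 4), exponent 1.
All primes ≡ 3 (mod 4) appear to even exponent (or don't appear), so by the two-squares theorem n IS expressible as a sum of two squares.
Step 3: Build a representation. Here n = 5 · 109 is a product of primes ≡ 1 (mod 4). Each prime p ≡ 1 (mod 4) is itself a sum of two squares; find a² by testing p − a² for a perfect square:
  5: 5 − 1² = 4 = 2² ⇒ 5 = 1² + 2².
  109: 109 − 1² = 108, 109 − 2² = 105, 109 − 3² = 100 = 10² ⇒ 109 = 3² + 10².
  Combine using the Brahmagupta–Fibonacci identity (a² + b²)(c² + d²) = (ac − bd)² + (ad + bc)² = (ac + bd)² + (ad − bc)²:
  5 · 109 = 545: from (1² + 2²)(3² + 10²), take (1·3 − 2·10, 1·10 + 2·3) = (3 − 20, 10 + 6) = (-17, 16); dropping signs (only squares matter) gives (17, 16); check 17² + 16² = 289 + 256 = 545 ✓.
Step 4: Order so x ≤ y and verify: 16² + 17² = 256 + 289 = 545 = n. ✓

n = 545 = 16² + 17² (one valid representation with x ≤ y).
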